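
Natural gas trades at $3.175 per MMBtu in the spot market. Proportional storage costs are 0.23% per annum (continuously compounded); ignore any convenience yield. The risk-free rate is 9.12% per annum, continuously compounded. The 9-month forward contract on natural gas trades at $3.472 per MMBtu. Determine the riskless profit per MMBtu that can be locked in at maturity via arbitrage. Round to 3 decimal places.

$0.066 per MMBtu

Fair forward: F* = S·e^(carry·T), with carry = (r + u) = 0.0912 + 0.0023 = 0.0935
F* = 3.175 · e^(0.0935 × 9/12) = 3.175 · e^0.070125 = 3.175 × 1.072642 = $3.4056
Market $3.472 > fair $3.4056: forward overpriced → cash-and-carry (buy spot, short the forward).
At maturity, profit = |F_mkt − F*| = |3.472 − 3.4056| = $0.066 per MMBtu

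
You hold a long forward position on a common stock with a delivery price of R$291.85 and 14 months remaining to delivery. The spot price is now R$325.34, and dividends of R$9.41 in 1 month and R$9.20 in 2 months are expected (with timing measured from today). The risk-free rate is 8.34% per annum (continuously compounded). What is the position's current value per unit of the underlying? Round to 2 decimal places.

R$42.13

PV(remaining dividends) I = 9.41·e^(−0.0834·1/12) + 9.20·e^(−0.0834·2/12) = 18.4178
Current forward F = (S − I)·e^(rT) = (325.34 − 18.4178)·e^(0.0834·14/12) = 306.9222 × 1.102191 = 338.2869
Value (long) = (F − K)·e^(−rT) = (338.2869 − 291.85) × 0.907284 = 42.1315
Value = R$42.13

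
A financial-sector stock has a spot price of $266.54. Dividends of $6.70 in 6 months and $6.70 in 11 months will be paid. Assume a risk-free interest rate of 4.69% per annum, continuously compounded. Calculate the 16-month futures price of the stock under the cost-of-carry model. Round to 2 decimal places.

PV(dividends) I = 6.70·e^(−0.0469·6/12) + 6.70·e^(−0.0469·11/12)
I = 6.5447 + 6.4181 = 12.9628
F = (S − I)·e^(rT) = (266.54 − 12.9628) · e^(0.0469·16/12)
= 253.5772 · e^0.062533 = 253.5772 × 1.064530 = $269.94

$269.94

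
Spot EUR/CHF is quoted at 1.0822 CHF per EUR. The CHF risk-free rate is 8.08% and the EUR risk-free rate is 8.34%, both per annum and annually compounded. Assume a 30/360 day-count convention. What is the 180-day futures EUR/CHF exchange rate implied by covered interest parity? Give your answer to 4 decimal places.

By covered interest parity, F = S · (1+r_CHF)^T / (1+r_EUR)^T
= 1.0822 × 1.039615 / 1.040865 = 1.0822 × 0.998799
F = 1.0809 CHF per EUR

1.0809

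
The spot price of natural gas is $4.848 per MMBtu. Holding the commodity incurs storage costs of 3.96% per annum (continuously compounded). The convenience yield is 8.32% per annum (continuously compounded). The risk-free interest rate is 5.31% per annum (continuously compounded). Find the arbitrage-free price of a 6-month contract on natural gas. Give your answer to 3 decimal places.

$4.871 per MMBtu

Net carry = r + u − y = 0.0531 + 0.0396 − 0.0832 = 0.0095
F = S·e^((r+u−y)T) = 4.848 · e^(0.0095 × 6/12) = 4.848 · e^0.004750
= 4.848 × 1.004761 = $4.871 per MMBtu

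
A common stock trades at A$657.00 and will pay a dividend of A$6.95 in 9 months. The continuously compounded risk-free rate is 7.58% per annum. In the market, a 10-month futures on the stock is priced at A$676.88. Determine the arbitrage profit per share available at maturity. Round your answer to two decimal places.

A$15.97 per share

PV(dividends) I = 6.95·e^(−0.0758·9/12) = 6.5659
Fair futures F* = (S − I)·e^(rT) = (657.00 − 6.5659)·e^0.063167 = 650.4341 × 1.065205 = 692.8457
Market A$676.88 < fair 692.8457: forward underpriced → reverse cash-and-carry (short the stock, invest proceeds at r, pay the dividends, go long the forward).
Profit at T = |F_mkt − F*| = |676.88 − 692.8457| = A$15.97 per share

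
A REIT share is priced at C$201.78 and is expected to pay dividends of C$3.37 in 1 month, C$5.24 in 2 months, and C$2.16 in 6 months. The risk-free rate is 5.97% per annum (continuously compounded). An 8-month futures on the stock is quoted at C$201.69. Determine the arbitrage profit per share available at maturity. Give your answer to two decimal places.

PV(dividends) I = 3.37·e^(−0.0597·1/12) + 5.24·e^(−0.0597·2/12) + 2.16·e^(−0.0597·6/12) = 10.6379
Fair futures F* = (S − I)·e^(rT) = (201.78 − 10.6379)·e^0.039800 = 191.1421 × 1.040603 = 198.9030
Market C$201.69 > fair 198.9030: forward overpriced → cash-and-carry (borrow at r, buy the stock and collect the dividends, short the forward).
Profit at T = |F_mkt − F*| = |201.69 − 198.9030| = C$2.79 per share

C$2.79 per share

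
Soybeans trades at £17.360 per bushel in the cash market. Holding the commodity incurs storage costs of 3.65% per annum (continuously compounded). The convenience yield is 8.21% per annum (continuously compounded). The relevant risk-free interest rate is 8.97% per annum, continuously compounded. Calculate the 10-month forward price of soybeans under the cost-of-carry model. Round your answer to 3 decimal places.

£18.010 per bushel

Net carry = r + u − y = 0.0897 + 0.0365 − 0.0821 = 0.0441
F = S·e^((r+u−y)T) = 17.360 · e^(0.0441 × 10/12) = 17.360 · e^0.036750
= 17.360 × 1.037434 = £18.010 per bushel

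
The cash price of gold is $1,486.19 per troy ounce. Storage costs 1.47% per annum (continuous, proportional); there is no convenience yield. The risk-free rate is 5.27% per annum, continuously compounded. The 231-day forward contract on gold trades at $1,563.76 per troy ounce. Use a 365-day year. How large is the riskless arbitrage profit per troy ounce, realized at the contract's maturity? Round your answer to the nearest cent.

$12.80 per troy ounce

Fair forward: F* = S·e^(carry·T), with carry = (r + u) = 0.0527 + 0.0147 = 0.0674
F* = 1486.19 · e^(0.0674 × 231/365) = 1486.19 · e^0.04265589 = 1486.19 × 1.04357873 = $1550.9563
Market $1563.76 > fair $1550.9563: forward overpriced → cash-and-carry (buy spot, short the forward).
At maturity, profit = |F_mkt − F*| = |1563.76 − 1550.9563| = $12.80 per troy ounce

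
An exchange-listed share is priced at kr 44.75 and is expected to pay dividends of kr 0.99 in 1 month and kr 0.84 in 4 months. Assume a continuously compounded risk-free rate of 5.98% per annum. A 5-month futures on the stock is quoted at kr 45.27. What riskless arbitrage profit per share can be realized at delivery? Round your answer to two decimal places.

PV(dividends) I = 0.99·e^(−0.0598·1/12) + 0.84·e^(−0.0598·4/12) = 1.8085
Fair futures F* = (S − I)·e^(rT) = (44.75 − 1.8085)·e^0.024917 = 42.9415 × 1.025230 = 44.0249
Market kr 45.27 > fair 44.0249: forward overpriced → cash-and-carry (borrow at r, buy the stock and collect the dividends, short the forward).
Profit at T = |F_mkt − F*| = |45.27 − 44.0249| = kr 1.25 per share

kr 1.25 per share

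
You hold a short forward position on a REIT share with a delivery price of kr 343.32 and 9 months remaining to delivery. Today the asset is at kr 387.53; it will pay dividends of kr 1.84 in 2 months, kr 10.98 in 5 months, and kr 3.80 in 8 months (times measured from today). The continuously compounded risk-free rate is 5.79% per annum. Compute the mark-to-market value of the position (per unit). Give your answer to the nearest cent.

PV(remaining dividends) I = 1.84·e^(−0.0579·2/12) + 10.98·e^(−0.0579·5/12) + 3.80·e^(−0.0579·8/12) = 16.1967
Current forward F = (S − I)·e^(rT) = (387.53 − 16.1967)·e^(0.0579·9/12) = 371.3333 × 1.044382 = 387.8138
Value (long) = (F − K)·e^(−rT) = (387.8138 − 343.32) × 0.957504 = 42.6030
Short position value = −(long value) = -kr 42.60

-kr 42.60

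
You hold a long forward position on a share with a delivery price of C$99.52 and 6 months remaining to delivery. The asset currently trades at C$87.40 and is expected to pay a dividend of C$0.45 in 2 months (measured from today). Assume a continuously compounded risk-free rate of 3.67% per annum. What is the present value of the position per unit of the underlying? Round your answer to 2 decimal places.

PV(remaining dividends) I = 0.45·e^(−0.0367·2/12) = 0.4473
Current forward F = (S − I)·e^(rT) = (87.40 − 0.4473)·e^(0.0367·6/12) = 86.9527 × 1.018519 = 88.5630
Value (long) = (F − K)·e^(−rT) = (88.5630 − 99.52) × 0.981817 = -10.7578
Value = -C$10.76

-C$10.76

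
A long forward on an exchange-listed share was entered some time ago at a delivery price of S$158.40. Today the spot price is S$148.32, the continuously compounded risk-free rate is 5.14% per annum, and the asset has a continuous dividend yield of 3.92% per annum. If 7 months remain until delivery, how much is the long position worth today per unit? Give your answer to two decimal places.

-S$8.75

Current fair forward for the remaining 7 months: F = S·e^((r − q)·T), (r − q) = 0.0514 − 0.0392 = 0.0122
F = 148.32 · e^(0.0122 × 7/12) = 148.32 × 1.007142 = 149.3793
Value of long forward = (F − K)·e^(−rT) = (149.3793 − 158.40) · e^(−0.0514·7/12)
= -9.0207 × 0.970462 = -8.75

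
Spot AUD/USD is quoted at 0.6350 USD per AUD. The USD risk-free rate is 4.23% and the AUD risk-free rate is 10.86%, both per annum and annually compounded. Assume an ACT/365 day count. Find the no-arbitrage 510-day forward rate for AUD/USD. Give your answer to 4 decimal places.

By covered interest parity, F = S · (1+r_USD)^T / (1+r_AUD)^T
= 0.6350 × 1.059597 / 1.154947 = 0.6350 × 0.917442
F = 0.5826 USD per AUD

0.5826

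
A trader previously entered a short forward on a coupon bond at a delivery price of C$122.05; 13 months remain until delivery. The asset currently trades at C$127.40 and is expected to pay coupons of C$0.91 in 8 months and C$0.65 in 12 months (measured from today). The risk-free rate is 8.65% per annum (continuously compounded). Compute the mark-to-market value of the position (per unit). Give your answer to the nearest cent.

-C$14.81

PV(remaining coupons) I = 0.91·e^(−0.0865·8/12) + 0.65·e^(−0.0865·12/12) = 1.4551
Current forward F = (S − I)·e^(rT) = (127.40 − 1.4551)·e^(0.0865·13/12) = 125.9449 × 1.098239 = 138.3176
Value (long) = (F − K)·e^(−rT) = (138.3176 − 122.05) × 0.910548 = 14.8124
Short position value = −(long value) = -C$14.81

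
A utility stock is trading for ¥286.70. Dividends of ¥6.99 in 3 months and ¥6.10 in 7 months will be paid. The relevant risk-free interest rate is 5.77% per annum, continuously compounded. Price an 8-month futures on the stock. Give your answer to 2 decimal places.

¥284.65

PV(dividends) I = 6.99·e^(−0.0577·3/12) + 6.10·e^(−0.0577·7/12)
I = 6.8899 + 5.8981 = 12.7880
F = (S − I)·e^(rT) = (286.70 − 12.7880) · e^(0.0577·8/12)
= 273.9120 · e^0.038467 = 273.9120 × 1.039216 = ¥284.65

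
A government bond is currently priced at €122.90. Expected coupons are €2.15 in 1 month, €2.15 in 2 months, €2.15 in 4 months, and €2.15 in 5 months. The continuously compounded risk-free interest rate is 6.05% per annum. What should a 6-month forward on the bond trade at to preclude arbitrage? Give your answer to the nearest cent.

€117.94

PV(coupons) I = 2.15·e^(−0.0605·1/12) + 2.15·e^(−0.0605·2/12) + 2.15·e^(−0.0605·4/12) + 2.15·e^(−0.0605·5/12)
I = 2.1392 + 2.1284 + 2.1071 + 2.0965 = 8.4712
F = (S − I)·e^(rT) = (122.90 − 8.4712) · e^(0.0605·6/12)
= 114.4288 · e^0.030250 = 114.4288 × 1.030712 = €117.94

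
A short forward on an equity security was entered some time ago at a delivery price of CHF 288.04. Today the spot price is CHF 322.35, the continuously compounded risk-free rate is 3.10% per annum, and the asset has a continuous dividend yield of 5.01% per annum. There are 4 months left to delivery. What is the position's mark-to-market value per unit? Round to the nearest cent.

Current fair forward for the remaining 4 months: F = S·e^((r − q)·T), (r − q) = 0.0310 − 0.0501 = -0.0191
F = 322.35 · e^(-0.0191 × 4/12) = 322.35 × 0.993654 = 320.3044
Value of long forward = (F − K)·e^(−rT) = (320.3044 − 288.04) · e^(−0.0310·4/12)
= 32.2644 × 0.989720 = 31.93
Short position value = −(long value) = -CHF 31.93

-CHF 31.93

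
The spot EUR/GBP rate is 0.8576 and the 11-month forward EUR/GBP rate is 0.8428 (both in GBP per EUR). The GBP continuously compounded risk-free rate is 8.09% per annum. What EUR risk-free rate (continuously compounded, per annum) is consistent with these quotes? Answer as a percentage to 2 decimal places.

F = S·e^((r_GBP − r_EUR)T) ⇒ r_EUR = r_GBP − ln(F/S)/T
ln(0.8428/0.8576) = -0.017408; /(11/12) = -0.018991
r_EUR = 0.0809 + 0.018991 = 0.099891
r_EUR = 9.99%

9.99%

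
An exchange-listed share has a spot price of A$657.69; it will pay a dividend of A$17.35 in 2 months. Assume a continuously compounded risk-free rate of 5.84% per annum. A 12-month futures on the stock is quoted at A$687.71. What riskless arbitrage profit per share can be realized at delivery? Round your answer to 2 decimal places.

PV(dividends) I = 17.35·e^(−0.0584·2/12) = 17.1819
Fair futures F* = (S − I)·e^(rT) = (657.69 − 17.1819)·e^0.058400 = 640.5081 × 1.060139 = 679.0276
Market A$687.71 > fair 679.0276: forward overpriced → cash-and-carry (borrow at r, buy the stock and collect the dividends, short the forward).
Profit at T = |F_mkt − F*| = |687.71 − 679.0276| = A$8.68 per share

A$8.68 per share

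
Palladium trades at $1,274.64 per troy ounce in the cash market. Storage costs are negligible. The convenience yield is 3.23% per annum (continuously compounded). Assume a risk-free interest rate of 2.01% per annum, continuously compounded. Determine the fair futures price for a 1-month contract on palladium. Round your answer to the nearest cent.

Net carry = r + u − y = 0.0201 + 0.0000 − 0.0323 = -0.0122
F = S·e^((r+u−y)T) = 1274.64 · e^(-0.0122 × 1/12) = 1274.64 · e^-0.00101667
= 1274.64 × 0.99898385 = $1,273.34 per troy ounce

$1,273.34 per troy ounce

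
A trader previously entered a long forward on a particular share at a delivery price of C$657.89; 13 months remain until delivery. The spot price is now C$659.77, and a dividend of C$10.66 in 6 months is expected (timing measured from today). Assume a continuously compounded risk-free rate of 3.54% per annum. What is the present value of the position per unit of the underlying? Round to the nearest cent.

C$16.16

PV(remaining dividends) I = 10.66·e^(−0.0354·6/12) = 10.4730
Current forward F = (S − I)·e^(rT) = (659.77 − 10.4730)·e^(0.0354·13/12) = 649.2970 × 1.039095 = 674.6813
Value (long) = (F − K)·e^(−rT) = (674.6813 − 657.89) × 0.962376 = 16.1595
Value = C$16.16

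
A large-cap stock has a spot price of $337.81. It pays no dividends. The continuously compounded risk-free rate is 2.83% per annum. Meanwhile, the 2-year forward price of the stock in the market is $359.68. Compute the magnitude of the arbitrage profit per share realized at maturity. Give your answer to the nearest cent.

$2.20 per share

Fair forward: F* = S·e^(carry·T), with carry = r = 0.0283
F* = 337.81 · e^(0.0283 × 2) = 337.81 · e^0.056600 = 337.81 × 1.058232 = $357.4814
Market $359.68 > fair $357.4814: forward overpriced → cash-and-carry (buy spot, short the forward).
At maturity, profit = |F_mkt − F*| = |359.68 − 357.4814| = $2.20 per share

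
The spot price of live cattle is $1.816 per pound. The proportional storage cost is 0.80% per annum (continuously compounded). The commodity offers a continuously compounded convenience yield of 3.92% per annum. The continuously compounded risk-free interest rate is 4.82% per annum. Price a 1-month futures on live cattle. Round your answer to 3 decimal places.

Net carry = r + u − y = 0.0482 + 0.0080 − 0.0392 = 0.0170
F = S·e^((r+u−y)T) = 1.816 · e^(0.0170 × 1/12) = 1.816 · e^0.001417
= 1.816 × 1.001418 = $1.819 per pound

$1.819 per pound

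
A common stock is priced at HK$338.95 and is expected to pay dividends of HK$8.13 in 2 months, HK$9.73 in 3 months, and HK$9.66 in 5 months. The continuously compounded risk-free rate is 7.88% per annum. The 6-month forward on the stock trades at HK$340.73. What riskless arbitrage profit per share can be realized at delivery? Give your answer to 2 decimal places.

HK$16.15 per share

PV(dividends) I = 8.13·e^(−0.0788·2/12) + 9.73·e^(−0.0788·3/12) + 9.66·e^(−0.0788·5/12) = 26.9121
Fair forward F* = (S − I)·e^(rT) = (338.95 − 26.9121)·e^0.039400 = 312.0379 × 1.040186 = 324.5775
Market HK$340.73 > fair 324.5775: forward overpriced → cash-and-carry (borrow at r, buy the stock and collect the dividends, short the forward).
Profit at T = |F_mkt − F*| = |340.73 − 324.5775| = HK$16.15 per share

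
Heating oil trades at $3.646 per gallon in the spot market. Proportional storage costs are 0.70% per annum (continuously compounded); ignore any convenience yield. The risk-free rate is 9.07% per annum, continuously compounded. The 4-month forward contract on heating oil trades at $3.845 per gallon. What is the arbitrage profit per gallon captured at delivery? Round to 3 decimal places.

Fair forward: F* = S·e^(carry·T), with carry = (r + u) = 0.0907 + 0.0070 = 0.0977
F* = 3.646 · e^(0.0977 × 4/12) = 3.646 · e^0.032567 = 3.646 × 1.033103 = $3.7667
Market $3.845 > fair $3.7667: forward overpriced → cash-and-carry (buy spot, short the forward).
At maturity, profit = |F_mkt − F*| = |3.845 − 3.7667| = $0.078 per gallon

$0.078 per gallon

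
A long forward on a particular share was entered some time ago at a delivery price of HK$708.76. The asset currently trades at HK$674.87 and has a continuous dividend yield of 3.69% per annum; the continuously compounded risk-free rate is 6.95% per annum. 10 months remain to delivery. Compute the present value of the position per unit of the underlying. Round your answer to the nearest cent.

Current fair forward for the remaining 10 months: F = S·e^((r − q)·T), (r − q) = 0.0695 − 0.0369 = 0.0326
F = 674.87 · e^(0.0326 × 10/12) = 674.87 × 1.027539 = 693.4552
Value of long forward = (F − K)·e^(−rT) = (693.4552 − 708.76) · e^(−0.0695·10/12)
= -15.3048 × 0.943729 = -14.44

-HK$14.44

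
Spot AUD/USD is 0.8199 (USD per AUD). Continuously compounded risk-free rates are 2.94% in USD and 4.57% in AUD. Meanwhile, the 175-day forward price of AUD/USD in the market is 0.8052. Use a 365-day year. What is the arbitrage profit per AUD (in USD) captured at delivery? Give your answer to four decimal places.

0.0083 per AUD (in USD)

Fair forward: F* = S·e^(carry·T), with carry = (r_USD − r_AUD) = 0.0294 − 0.0457 = -0.0163
F* = 0.8199 · e^(-0.0163 × 175/365) = 0.8199 · e^-0.007815 = 0.8199 × 0.992215 = 0.8135
Market 0.8052 < fair 0.8135: forward underpriced → reverse cash-and-carry (short spot, go long the forward).
At maturity, profit = |F_mkt − F*| = |0.8052 − 0.8135| = 0.0083 per AUD (in USD)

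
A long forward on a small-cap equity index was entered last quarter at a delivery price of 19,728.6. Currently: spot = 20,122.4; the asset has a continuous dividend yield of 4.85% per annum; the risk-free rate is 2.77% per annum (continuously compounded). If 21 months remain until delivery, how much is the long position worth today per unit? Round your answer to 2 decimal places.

-310.08

Current fair forward for the remaining 21 months: F = S·e^((r − q)·T), (r − q) = 0.0277 − 0.0485 = -0.0208
F = 20122.4 · e^(-0.0208 × 21/12) = 20122.4 × 0.96425451 = 19403.1150
Value of long forward = (F − K)·e^(−rT) = (19403.1150 − 19728.6) · e^(−0.0277·21/12)
= -325.4850 × 0.95268116 = -310.08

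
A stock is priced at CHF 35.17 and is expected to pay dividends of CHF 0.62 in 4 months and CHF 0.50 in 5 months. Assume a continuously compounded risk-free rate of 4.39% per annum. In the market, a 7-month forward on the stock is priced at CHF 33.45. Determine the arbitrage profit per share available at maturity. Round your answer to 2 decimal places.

PV(dividends) I = 0.62·e^(−0.0439·4/12) + 0.50·e^(−0.0439·5/12) = 1.1019
Fair forward F* = (S − I)·e^(rT) = (35.17 − 1.1019)·e^0.025608 = 34.0681 × 1.025939 = 34.9518
Market CHF 33.45 < fair 34.9518: forward underpriced → reverse cash-and-carry (short the stock, invest proceeds at r, pay the dividends, go long the forward).
Profit at T = |F_mkt − F*| = |33.45 − 34.9518| = CHF 1.50 per share

CHF 1.50 per share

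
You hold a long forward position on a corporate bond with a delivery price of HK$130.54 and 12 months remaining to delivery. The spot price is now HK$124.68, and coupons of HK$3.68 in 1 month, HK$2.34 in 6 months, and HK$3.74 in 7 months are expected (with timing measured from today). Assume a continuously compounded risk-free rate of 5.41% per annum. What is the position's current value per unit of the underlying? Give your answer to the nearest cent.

PV(remaining coupons) I = 3.68·e^(−0.0541·1/12) + 2.34·e^(−0.0541·6/12) + 3.74·e^(−0.0541·7/12) = 9.5648
Current forward F = (S − I)·e^(rT) = (124.68 − 9.5648)·e^(0.0541·12/12) = 115.1152 × 1.055590 = 121.5145
Value (long) = (F − K)·e^(−rT) = (121.5145 − 130.54) × 0.947337 = -8.5502
Value = -HK$8.55

-HK$8.55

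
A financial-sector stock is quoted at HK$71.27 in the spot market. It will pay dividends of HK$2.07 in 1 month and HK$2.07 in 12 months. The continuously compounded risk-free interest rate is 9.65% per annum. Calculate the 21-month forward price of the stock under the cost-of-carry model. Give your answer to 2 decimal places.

PV(dividends) I = 2.07·e^(−0.0965·1/12) + 2.07·e^(−0.0965·12/12)
I = 2.0534 + 1.8796 = 3.9330
F = (S − I)·e^(rT) = (71.27 − 3.9330) · e^(0.0965·21/12)
= 67.3370 · e^0.168875 = 67.3370 × 1.183972 = HK$79.73

HK$79.73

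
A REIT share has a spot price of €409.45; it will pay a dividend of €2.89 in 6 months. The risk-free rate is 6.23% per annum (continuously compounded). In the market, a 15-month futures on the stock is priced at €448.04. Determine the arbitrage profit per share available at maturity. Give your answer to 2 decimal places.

PV(dividends) I = 2.89·e^(−0.0623·6/12) = 2.8014
Fair futures F* = (S − I)·e^(rT) = (409.45 − 2.8014)·e^0.077875 = 406.6486 × 1.080988 = 439.5823
Market €448.04 > fair 439.5823: forward overpriced → cash-and-carry (borrow at r, buy the stock and collect the dividends, short the forward).
Profit at T = |F_mkt − F*| = |448.04 − 439.5823| = €8.46 per share

€8.46 per share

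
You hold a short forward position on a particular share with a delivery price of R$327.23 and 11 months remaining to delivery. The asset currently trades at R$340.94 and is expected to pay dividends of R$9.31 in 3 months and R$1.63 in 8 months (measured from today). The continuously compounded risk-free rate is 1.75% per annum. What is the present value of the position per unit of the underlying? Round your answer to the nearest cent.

-R$8.04

PV(remaining dividends) I = 9.31·e^(−0.0175·3/12) + 1.63·e^(−0.0175·8/12) = 10.8805
Current forward F = (S − I)·e^(rT) = (340.94 − 10.8805)·e^(0.0175·11/12) = 330.0595 × 1.016171 = 335.3969
Value (long) = (F − K)·e^(−rT) = (335.3969 − 327.23) × 0.984086 = 8.0369
Short position value = −(long value) = -R$8.04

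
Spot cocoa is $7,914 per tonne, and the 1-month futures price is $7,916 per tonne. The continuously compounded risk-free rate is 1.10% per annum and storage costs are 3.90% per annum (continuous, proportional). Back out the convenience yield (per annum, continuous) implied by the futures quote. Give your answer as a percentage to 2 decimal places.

F = S·e^((r+u−y)T) ⇒ (r+u−y) = ln(F/S)/T
ln(7916/7914) = 0.000253; /T ⇒ 0.003036
y = r + u − ln(F/S)/T = 0.0110 + 0.0390 − 0.003036 = 0.046964
y = 4.70%

4.70%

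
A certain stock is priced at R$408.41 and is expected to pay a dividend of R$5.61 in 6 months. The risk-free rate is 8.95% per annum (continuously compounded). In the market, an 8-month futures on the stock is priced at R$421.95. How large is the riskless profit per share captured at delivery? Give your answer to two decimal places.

PV(dividends) I = 5.61·e^(−0.0895·6/12) = 5.3645
Fair futures F* = (S − I)·e^(rT) = (408.41 − 5.3645)·e^0.059667 = 403.0455 × 1.061483 = 427.8259
Market R$421.95 < fair 427.8259: forward underpriced → reverse cash-and-carry (short the stock, invest proceeds at r, pay the dividends, go long the forward).
Profit at T = |F_mkt − F*| = |421.95 − 427.8259| = R$5.88 per share

R$5.88 per share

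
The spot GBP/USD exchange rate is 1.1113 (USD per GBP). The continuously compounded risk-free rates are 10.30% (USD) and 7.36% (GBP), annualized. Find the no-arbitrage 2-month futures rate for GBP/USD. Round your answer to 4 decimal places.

F = S·e^((r_USD − r_GBP)T) = 1.1113 · e^((0.1030 − 0.0736) × 2/12)
= 1.1113 · e^0.004900 = 1.1113 × 1.004912
F = 1.1168 USD per GBP

1.1168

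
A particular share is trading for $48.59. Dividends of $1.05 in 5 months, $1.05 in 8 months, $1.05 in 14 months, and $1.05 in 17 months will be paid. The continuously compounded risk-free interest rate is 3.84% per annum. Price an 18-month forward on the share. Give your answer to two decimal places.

PV(dividends) I = 1.05·e^(−0.0384·5/12) + 1.05·e^(−0.0384·8/12) + 1.05·e^(−0.0384·14/12) + 1.05·e^(−0.0384·17/12)
I = 1.0333 + 1.0235 + 1.0040 + 0.9944 = 4.0552
F = (S − I)·e^(rT) = (48.59 − 4.0552) · e^(0.0384·18/12)
= 44.5348 · e^0.057600 = 44.5348 × 1.059291 = $47.18

$47.18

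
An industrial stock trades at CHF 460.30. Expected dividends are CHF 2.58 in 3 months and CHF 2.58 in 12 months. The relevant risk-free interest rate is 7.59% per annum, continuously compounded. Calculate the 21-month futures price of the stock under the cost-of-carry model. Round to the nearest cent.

PV(dividends) I = 2.58·e^(−0.0759·3/12) + 2.58·e^(−0.0759·12/12)
I = 2.5315 + 2.3914 = 4.9229
F = (S − I)·e^(rT) = (460.30 − 4.9229) · e^(0.0759·21/12)
= 455.3771 · e^0.132825 = 455.3771 × 1.142050 = CHF 520.06

CHF 520.06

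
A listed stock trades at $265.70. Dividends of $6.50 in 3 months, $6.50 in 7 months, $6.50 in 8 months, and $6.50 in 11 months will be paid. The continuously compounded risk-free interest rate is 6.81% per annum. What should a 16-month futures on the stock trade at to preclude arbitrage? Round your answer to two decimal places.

PV(dividends) I = 6.50·e^(−0.0681·3/12) + 6.50·e^(−0.0681·7/12) + 6.50·e^(−0.0681·8/12) + 6.50·e^(−0.0681·11/12)
I = 6.3903 + 6.2468 + 6.2115 + 6.1066 = 24.9552
F = (S − I)·e^(rT) = (265.70 − 24.9552) · e^(0.0681·16/12)
= 240.7448 · e^0.090800 = 240.7448 × 1.095050 = $263.63

$263.63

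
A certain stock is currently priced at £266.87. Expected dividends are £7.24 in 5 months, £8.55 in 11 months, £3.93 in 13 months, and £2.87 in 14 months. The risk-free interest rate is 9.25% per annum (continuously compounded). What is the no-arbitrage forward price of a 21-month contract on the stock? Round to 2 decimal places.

£289.13

PV(dividends) I = 7.24·e^(−0.0925·5/12) + 8.55·e^(−0.0925·11/12) + 3.93·e^(−0.0925·13/12) + 2.87·e^(−0.0925·14/12)
I = 6.9663 + 7.8549 + 3.5553 + 2.5764 = 20.9529
F = (S − I)·e^(rT) = (266.87 − 20.9529) · e^(0.0925·21/12)
= 245.9171 · e^0.161875 = 245.9171 × 1.175713 = £289.13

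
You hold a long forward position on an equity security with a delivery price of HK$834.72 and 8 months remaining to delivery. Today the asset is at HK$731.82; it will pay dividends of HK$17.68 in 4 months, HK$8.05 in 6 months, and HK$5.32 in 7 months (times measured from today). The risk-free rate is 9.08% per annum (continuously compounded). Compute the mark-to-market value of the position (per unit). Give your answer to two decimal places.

-HK$83.76

PV(remaining dividends) I = 17.68·e^(−0.0908·4/12) + 8.05·e^(−0.0908·6/12) + 5.32·e^(−0.0908·7/12) = 29.8912
Current forward F = (S − I)·e^(rT) = (731.82 − 29.8912)·e^(0.0908·8/12) = 701.9288 × 1.062403 = 745.7313
Value (long) = (F − K)·e^(−rT) = (745.7313 − 834.72) × 0.941262 = -83.7617
Value = -HK$83.76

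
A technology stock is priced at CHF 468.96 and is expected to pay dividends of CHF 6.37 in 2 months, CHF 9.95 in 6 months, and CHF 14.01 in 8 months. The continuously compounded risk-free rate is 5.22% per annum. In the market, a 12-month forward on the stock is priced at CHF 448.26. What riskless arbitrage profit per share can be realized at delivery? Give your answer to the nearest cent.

CHF 14.71 per share

PV(dividends) I = 6.37·e^(−0.0522·2/12) + 9.95·e^(−0.0522·6/12) + 14.01·e^(−0.0522·8/12) = 29.5393
Fair forward F* = (S − I)·e^(rT) = (468.96 − 29.5393)·e^0.052200 = 439.4207 × 1.053586 = 462.9675
Market CHF 448.26 < fair 462.9675: forward underpriced → reverse cash-and-carry (short the stock, invest proceeds at r, pay the dividends, go long the forward).
Profit at T = |F_mkt − F*| = |448.26 − 462.9675| = CHF 14.71 per share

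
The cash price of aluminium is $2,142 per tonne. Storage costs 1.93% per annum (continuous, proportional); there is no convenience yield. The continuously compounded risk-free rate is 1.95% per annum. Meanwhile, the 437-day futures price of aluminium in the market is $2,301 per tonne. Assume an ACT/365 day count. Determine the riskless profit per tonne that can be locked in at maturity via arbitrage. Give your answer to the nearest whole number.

$57 per tonne

Fair futures: F* = S·e^(carry·T), with carry = (r + u) = 0.0195 + 0.0193 = 0.0388
F* = 2142 · e^(0.0388 × 437/365) = 2142 · e^0.046454 = 2142 × 1.047550 = $2243.8521
Market $2301 > fair $2243.8521: forward overpriced → cash-and-carry (buy spot, short the forward).
At maturity, profit = |F_mkt − F*| = |2301 − 2243.8521| = $57 per tonne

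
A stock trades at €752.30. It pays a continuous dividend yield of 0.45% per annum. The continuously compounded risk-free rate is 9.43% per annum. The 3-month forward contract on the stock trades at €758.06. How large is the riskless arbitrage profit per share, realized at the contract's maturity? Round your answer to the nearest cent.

Fair forward: F* = S·e^(carry·T), with carry = (r − q) = 0.0943 − 0.0045 = 0.0898
F* = 752.30 · e^(0.0898 × 3/12) = 752.30 · e^0.022450 = 752.30 × 1.022704 = €769.3802
Market €758.06 < fair €769.3802: forward underpriced → reverse cash-and-carry (short spot, go long the forward).
At maturity, profit = |F_mkt − F*| = |758.06 − 769.3802| = €11.32 per share

€11.32 per share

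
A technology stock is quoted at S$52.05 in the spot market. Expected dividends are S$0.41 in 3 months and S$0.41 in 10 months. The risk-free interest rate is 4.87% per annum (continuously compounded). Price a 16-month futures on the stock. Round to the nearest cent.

S$54.69

PV(dividends) I = 0.41·e^(−0.0487·3/12) + 0.41·e^(−0.0487·10/12)
I = 0.4050 + 0.3937 = 0.7987
F = (S − I)·e^(rT) = (52.05 − 0.7987) · e^(0.0487·16/12)
= 51.2513 · e^0.064933 = 51.2513 × 1.067088 = S$54.69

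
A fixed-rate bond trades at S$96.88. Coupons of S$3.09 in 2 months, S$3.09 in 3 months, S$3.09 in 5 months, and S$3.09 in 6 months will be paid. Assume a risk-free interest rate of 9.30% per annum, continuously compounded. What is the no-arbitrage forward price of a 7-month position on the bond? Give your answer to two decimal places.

S$89.63

PV(coupons) I = 3.09·e^(−0.0930·2/12) + 3.09·e^(−0.0930·3/12) + 3.09·e^(−0.0930·5/12) + 3.09·e^(−0.0930·6/12)
I = 3.0425 + 3.0190 + 2.9726 + 2.9496 = 11.9837
F = (S − I)·e^(rT) = (96.88 − 11.9837) · e^(0.0930·7/12)
= 84.8963 · e^0.054250 = 84.8963 × 1.055749 = S$89.63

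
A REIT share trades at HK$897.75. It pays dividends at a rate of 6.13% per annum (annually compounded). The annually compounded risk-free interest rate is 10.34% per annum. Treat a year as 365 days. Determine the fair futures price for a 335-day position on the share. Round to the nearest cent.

F = S · (1+r)^T / (1+q)^T
= 897.75 × 1.094512 / 1.056123 = 897.75 × 1.036349
F = HK$930.38

HK$930.38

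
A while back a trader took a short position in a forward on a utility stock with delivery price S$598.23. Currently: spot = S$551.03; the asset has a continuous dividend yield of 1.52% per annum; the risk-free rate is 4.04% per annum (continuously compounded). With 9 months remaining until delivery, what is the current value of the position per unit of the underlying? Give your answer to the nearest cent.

S$35.59

Current fair forward for the remaining 9 months: F = S·e^((r − q)·T), (r − q) = 0.0404 − 0.0152 = 0.0252
F = 551.03 · e^(0.0252 × 9/12) = 551.03 × 1.019080 = 561.5437
Value of long forward = (F − K)·e^(−rT) = (561.5437 − 598.23) · e^(−0.0404·9/12)
= -36.6863 × 0.970154 = -35.59
Short position value = −(long value) = S$35.59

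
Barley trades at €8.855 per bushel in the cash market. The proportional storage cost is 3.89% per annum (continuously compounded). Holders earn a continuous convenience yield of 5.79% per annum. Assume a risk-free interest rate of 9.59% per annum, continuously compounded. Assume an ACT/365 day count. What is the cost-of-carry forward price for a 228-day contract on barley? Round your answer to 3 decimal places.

€9.291 per bushel

Net carry = r + u − y = 0.0959 + 0.0389 − 0.0579 = 0.0769
F = S·e^((r+u−y)T) = 8.855 · e^(0.0769 × 228/365) = 8.855 · e^0.048036
= 8.855 × 1.049208 = €9.291 per bushel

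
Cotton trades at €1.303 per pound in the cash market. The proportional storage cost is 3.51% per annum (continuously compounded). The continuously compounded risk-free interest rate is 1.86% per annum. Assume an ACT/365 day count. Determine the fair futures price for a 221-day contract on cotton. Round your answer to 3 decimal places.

€1.346 per pound

Net carry = r + u − y = 0.0186 + 0.0351 − 0.0000 = 0.0537
F = S·e^((r+u−y)T) = 1.303 · e^(0.0537 × 221/365) = 1.303 · e^0.032514
= 1.303 × 1.033048 = €1.346 per pound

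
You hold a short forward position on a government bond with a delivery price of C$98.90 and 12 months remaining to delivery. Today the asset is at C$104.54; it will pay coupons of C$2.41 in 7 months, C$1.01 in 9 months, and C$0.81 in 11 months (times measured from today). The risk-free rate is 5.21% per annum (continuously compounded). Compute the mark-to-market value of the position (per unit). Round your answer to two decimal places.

PV(remaining coupons) I = 2.41·e^(−0.0521·7/12) + 1.01·e^(−0.0521·9/12) + 0.81·e^(−0.0521·11/12) = 4.0814
Current forward F = (S − I)·e^(rT) = (104.54 − 4.0814)·e^(0.0521·12/12) = 100.4586 × 1.053481 = 105.8312
Value (long) = (F − K)·e^(−rT) = (105.8312 − 98.90) × 0.949234 = 6.5793
Short position value = −(long value) = -C$6.58

-C$6.58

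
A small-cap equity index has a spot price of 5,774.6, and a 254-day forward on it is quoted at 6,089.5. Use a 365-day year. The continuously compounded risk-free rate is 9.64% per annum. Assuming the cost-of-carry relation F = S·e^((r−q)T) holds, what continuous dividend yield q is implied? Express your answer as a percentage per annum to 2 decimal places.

From F = S·e^((r−q)T): (r − q) = ln(F/S)/T
ln(6089.5/5774.6) = ln(1.054532) = 0.053097
(r − q) = 0.053097 / (254/365) = 0.076301
q = r − ln(F/S)/T = 0.0964 − 0.076301 = 0.020099
q = 2.01%

2.01%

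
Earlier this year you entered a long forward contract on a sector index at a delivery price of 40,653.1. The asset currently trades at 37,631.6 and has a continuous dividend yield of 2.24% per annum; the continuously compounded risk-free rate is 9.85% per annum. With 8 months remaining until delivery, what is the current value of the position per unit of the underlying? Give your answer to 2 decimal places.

-995.50

Current fair forward for the remaining 8 months: F = S·e^((r − q)·T), (r − q) = 0.0985 − 0.0224 = 0.0761
F = 37631.6 · e^(0.0761 × 8/12) = 37631.6 × 1.05204231 = 39590.0354
Value of long forward = (F − K)·e^(−rT) = (39590.0354 − 40653.1) · e^(−0.0985·8/12)
= -1063.0646 × 0.93644296 = -995.50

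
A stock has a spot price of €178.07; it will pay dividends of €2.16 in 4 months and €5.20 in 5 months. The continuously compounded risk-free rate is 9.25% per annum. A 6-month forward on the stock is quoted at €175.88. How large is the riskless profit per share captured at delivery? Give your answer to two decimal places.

€3.19 per share

PV(dividends) I = 2.16·e^(−0.0925·4/12) + 5.20·e^(−0.0925·5/12) = 7.0978
Fair forward F* = (S − I)·e^(rT) = (178.07 − 7.0978)·e^0.046250 = 170.9722 × 1.047336 = 179.0653
Market €175.88 < fair 179.0653: forward underpriced → reverse cash-and-carry (short the stock, invest proceeds at r, pay the dividends, go long the forward).
Profit at T = |F_mkt − F*| = |175.88 − 179.0653| = €3.19 per share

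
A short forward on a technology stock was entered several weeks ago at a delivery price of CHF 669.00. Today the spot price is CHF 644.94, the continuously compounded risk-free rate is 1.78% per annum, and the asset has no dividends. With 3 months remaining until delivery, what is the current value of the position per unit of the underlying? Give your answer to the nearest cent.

Current fair forward for the remaining 3 months: F = S·e^(r·T), r = 0.0178
F = 644.94 · e^(0.0178 × 3/12) = 644.94 × 1.004460 = 647.8164
Value of long forward = (F − K)·e^(−rT) = (647.8164 − 669.00) · e^(−0.0178·3/12)
= -21.1836 × 0.995560 = -21.09
Short position value = −(long value) = CHF 21.09

CHF 21.09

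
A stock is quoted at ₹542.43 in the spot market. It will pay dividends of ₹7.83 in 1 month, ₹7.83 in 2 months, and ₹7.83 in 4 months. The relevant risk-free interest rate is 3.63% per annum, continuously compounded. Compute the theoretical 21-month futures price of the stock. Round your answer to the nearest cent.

PV(dividends) I = 7.83·e^(−0.0363·1/12) + 7.83·e^(−0.0363·2/12) + 7.83·e^(−0.0363·4/12)
I = 7.8064 + 7.7828 + 7.7358 = 23.3250
F = (S − I)·e^(rT) = (542.43 − 23.3250) · e^(0.0363·21/12)
= 519.1050 · e^0.063525 = 519.1050 × 1.065586 = ₹553.15

₹553.15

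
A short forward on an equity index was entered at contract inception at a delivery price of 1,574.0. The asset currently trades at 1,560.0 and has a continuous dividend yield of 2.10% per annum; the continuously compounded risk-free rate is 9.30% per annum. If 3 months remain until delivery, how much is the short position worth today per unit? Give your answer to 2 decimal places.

Current fair forward for the remaining 3 months: F = S·e^((r − q)·T), (r − q) = 0.0930 − 0.0210 = 0.0720
F = 1560.0 · e^(0.0720 × 3/12) = 1560.0 × 1.01816298 = 1588.3342
Value of long forward = (F − K)·e^(−rT) = (1588.3342 − 1574.0) · e^(−0.0930·3/12)
= 14.3342 × 0.97701820 = 14.00
Short position value = −(long value) = -14.00

-14.00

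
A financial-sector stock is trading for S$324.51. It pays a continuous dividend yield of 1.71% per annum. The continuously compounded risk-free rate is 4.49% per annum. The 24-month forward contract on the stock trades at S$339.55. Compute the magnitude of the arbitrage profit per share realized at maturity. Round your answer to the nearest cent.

S$3.51 per share

Fair forward: F* = S·e^(carry·T), with carry = (r − q) = 0.0449 − 0.0171 = 0.0278
F* = 324.51 · e^(0.0278 × 24/12) = 324.51 · e^0.055600 = 324.51 × 1.057175 = S$343.0639
Market S$339.55 < fair S$343.0639: forward underpriced → reverse cash-and-carry (short spot, go long the forward).
At maturity, profit = |F_mkt − F*| = |339.55 − 343.0639| = S$3.51 per share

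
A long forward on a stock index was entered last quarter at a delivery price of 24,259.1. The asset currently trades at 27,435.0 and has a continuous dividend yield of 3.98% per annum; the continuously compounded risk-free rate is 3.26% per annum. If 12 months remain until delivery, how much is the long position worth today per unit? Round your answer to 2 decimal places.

2883.53

Current fair forward for the remaining 12 months: F = S·e^((r − q)·T), (r − q) = 0.0326 − 0.0398 = -0.0072
F = 27435.0 · e^(-0.0072 × 12/12) = 27435.0 × 0.99282586 = 27238.1775
Value of long forward = (F − K)·e^(−rT) = (27238.1775 − 24259.1) · e^(−0.0326·12/12)
= 2979.0775 × 0.96792565 = 2883.53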